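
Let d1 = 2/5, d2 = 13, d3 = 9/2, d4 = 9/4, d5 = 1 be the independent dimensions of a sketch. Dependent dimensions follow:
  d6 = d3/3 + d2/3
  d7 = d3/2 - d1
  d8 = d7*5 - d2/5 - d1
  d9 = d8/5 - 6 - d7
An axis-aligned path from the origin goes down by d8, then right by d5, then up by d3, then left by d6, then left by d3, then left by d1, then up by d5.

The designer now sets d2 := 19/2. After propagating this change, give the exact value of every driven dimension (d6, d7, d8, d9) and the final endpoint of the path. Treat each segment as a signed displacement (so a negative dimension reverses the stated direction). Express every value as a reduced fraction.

d6 = 14/3
d7 = 37/20
d8 = 139/20
d9 = -323/50
endpoint = (-257/30, -29/20)

Apply edit: d2 := 19/2
  d6 = d3/3 + d2/3 = 14/3
  d7 = d3/2 - d1 = 37/20
  d8 = d7*5 - d2/5 - d1 = 139/20
  d9 = d8/5 - 6 - d7 = -323/50
Walk from origin (0, 0):
  seg 1: down by d8 = 139/20 → (0, -139/20)
  seg 2: right by d5 = 1 → (1, -139/20)
  seg 3: up by d3 = 9/2 → (1, -49/20)
  seg 4: left by d6 = 14/3 → (-11/3, -49/20)
  seg 5: left by d3 = 9/2 → (-49/6, -49/20)
  seg 6: left by d1 = 2/5 → (-257/30, -49/20)
  seg 7: up by d5 = 1 → (-257/30, -29/20)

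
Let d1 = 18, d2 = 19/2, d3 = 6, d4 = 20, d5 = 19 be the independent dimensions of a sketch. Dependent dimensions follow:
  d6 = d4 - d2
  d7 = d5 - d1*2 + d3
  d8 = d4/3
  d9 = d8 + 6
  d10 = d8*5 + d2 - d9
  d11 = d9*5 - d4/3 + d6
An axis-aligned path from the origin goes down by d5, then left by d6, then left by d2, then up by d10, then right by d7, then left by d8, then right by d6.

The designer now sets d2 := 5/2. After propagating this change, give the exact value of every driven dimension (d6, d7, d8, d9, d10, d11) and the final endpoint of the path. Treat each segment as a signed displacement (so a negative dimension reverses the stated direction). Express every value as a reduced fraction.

Apply edit: d2 := 5/2
  d6 = d4 - d2 = 35/2
  d7 = d5 - d1*2 + d3 = -11
  d8 = d4/3 = 20/3
  d9 = d8 + 6 = 38/3
  d10 = d8*5 + d2 - d9 = 139/6
  d11 = d9*5 - d4/3 + d6 = 445/6
Walk from origin (0, 0):
  seg 1: down by d5 = 19 → (0, -19)
  seg 2: left by d6 = 35/2 → (-35/2, -19)
  seg 3: left by d2 = 5/2 → (-20, -19)
  seg 4: up by d10 = 139/6 → (-20, 25/6)
  seg 5: right by d7 = -11 → (-31, 25/6)
  seg 6: left by d8 = 20/3 → (-113/3, 25/6)
  seg 7: right by d6 = 35/2 → (-121/6, 25/6)

d6 = 35/2
d7 = -11
d8 = 20/3
d9 = 38/3
d10 = 139/6
d11 = 445/6
endpoint = (-121/6, 25/6)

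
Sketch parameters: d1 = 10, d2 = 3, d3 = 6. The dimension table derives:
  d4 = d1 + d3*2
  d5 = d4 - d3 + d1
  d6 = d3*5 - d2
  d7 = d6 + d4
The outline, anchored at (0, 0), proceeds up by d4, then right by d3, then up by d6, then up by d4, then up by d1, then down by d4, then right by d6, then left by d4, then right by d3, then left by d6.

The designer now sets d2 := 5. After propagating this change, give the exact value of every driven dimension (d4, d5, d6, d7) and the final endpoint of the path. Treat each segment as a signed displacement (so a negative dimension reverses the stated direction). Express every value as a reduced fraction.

d4 = 22
d5 = 26
d6 = 25
d7 = 47
endpoint = (-10, 57)

Apply edit: d2 := 5
  d4 = d1 + d3*2 = 22
  d5 = d4 - d3 + d1 = 26
  d6 = d3*5 - d2 = 25
  d7 = d6 + d4 = 47
Walk from origin (0, 0):
  seg 1: up by d4 = 22 → (0, 22)
  seg 2: right by d3 = 6 → (6, 22)
  seg 3: up by d6 = 25 → (6, 47)
  seg 4: up by d4 = 22 → (6, 69)
  seg 5: up by d1 = 10 → (6, 79)
  seg 6: down by d4 = 22 → (6, 57)
  seg 7: right by d6 = 25 → (31, 57)
  seg 8: left by d4 = 22 → (9, 57)
  seg 9: right by d3 = 6 → (15, 57)
  seg 10: left by d6 = 25 → (-10, 57)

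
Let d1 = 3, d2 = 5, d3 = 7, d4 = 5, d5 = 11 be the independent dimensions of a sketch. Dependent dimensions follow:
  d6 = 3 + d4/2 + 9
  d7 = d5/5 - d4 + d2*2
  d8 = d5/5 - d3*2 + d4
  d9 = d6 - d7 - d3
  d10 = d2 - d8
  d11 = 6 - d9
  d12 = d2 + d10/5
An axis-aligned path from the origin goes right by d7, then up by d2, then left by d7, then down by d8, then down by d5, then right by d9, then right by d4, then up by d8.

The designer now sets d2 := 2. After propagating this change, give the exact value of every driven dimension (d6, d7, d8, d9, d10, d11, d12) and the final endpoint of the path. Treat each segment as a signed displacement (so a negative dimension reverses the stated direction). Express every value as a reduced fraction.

d6 = 29/2
d7 = 6/5
d8 = -34/5
d9 = 63/10
d10 = 44/5
d11 = -3/10
d12 = 94/25
endpoint = (113/10, -9)

Apply edit: d2 := 2
  d6 = 3 + d4/2 + 9 = 29/2
  d7 = d5/5 - d4 + d2*2 = 6/5
  d8 = d5/5 - d3*2 + d4 = -34/5
  d9 = d6 - d7 - d3 = 63/10
  d10 = d2 - d8 = 44/5
  d11 = 6 - d9 = -3/10
  d12 = d2 + d10/5 = 94/25
Walk from origin (0, 0):
  seg 1: right by d7 = 6/5 → (6/5, 0)
  seg 2: up by d2 = 2 → (6/5, 2)
  seg 3: left by d7 = 6/5 → (0, 2)
  seg 4: down by d8 = -34/5 → (0, 44/5)
  seg 5: down by d5 = 11 → (0, -11/5)
  seg 6: right by d9 = 63/10 → (63/10, -11/5)
  seg 7: right by d4 = 5 → (113/10, -11/5)
  seg 8: up by d8 = -34/5 → (113/10, -9)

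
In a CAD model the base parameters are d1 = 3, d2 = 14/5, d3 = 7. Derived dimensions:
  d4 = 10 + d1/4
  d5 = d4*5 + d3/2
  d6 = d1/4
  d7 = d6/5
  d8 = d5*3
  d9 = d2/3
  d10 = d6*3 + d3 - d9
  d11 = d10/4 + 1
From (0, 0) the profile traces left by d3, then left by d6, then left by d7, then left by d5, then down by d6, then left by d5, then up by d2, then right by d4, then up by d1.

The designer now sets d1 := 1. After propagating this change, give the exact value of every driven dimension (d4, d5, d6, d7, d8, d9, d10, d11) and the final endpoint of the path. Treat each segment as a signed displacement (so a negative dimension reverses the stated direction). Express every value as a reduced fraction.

Apply edit: d1 := 1
  d4 = 10 + d1/4 = 41/4
  d5 = d4*5 + d3/2 = 219/4
  d6 = d1/4 = 1/4
  d7 = d6/5 = 1/20
  d8 = d5*3 = 657/4
  d9 = d2/3 = 14/15
  d10 = d6*3 + d3 - d9 = 409/60
  d11 = d10/4 + 1 = 649/240
Walk from origin (0, 0):
  seg 1: left by d3 = 7 → (-7, 0)
  seg 2: left by d6 = 1/4 → (-29/4, 0)
  seg 3: left by d7 = 1/20 → (-73/10, 0)
  seg 4: left by d5 = 219/4 → (-1241/20, 0)
  seg 5: down by d6 = 1/4 → (-1241/20, -1/4)
  seg 6: left by d5 = 219/4 → (-584/5, -1/4)
  seg 7: up by d2 = 14/5 → (-584/5, 51/20)
  seg 8: right by d4 = 41/4 → (-2131/20, 51/20)
  seg 9: up by d1 = 1 → (-2131/20, 71/20)

d4 = 41/4
d5 = 219/4
d6 = 1/4
d7 = 1/20
d8 = 657/4
d9 = 14/15
d10 = 409/60
d11 = 649/240
endpoint = (-2131/20, 71/20)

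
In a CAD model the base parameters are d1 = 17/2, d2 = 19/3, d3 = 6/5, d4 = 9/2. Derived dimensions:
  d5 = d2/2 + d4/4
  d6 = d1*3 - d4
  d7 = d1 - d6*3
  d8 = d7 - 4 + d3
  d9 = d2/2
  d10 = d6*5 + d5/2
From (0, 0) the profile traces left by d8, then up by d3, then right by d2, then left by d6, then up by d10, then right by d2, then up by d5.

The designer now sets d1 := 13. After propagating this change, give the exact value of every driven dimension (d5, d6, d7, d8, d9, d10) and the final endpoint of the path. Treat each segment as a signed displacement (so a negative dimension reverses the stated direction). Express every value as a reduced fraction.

d5 = 103/24
d6 = 69/2
d7 = -181/2
d8 = -933/10
d9 = 19/6
d10 = 8383/48
endpoint = (1072/15, 14411/80)

Apply edit: d1 := 13
  d5 = d2/2 + d4/4 = 103/24
  d6 = d1*3 - d4 = 69/2
  d7 = d1 - d6*3 = -181/2
  d8 = d7 - 4 + d3 = -933/10
  d9 = d2/2 = 19/6
  d10 = d6*5 + d5/2 = 8383/48
Walk from origin (0, 0):
  seg 1: left by d8 = -933/10 → (933/10, 0)
  seg 2: up by d3 = 6/5 → (933/10, 6/5)
  seg 3: right by d2 = 19/3 → (2989/30, 6/5)
  seg 4: left by d6 = 69/2 → (977/15, 6/5)
  seg 5: up by d10 = 8383/48 → (977/15, 42203/240)
  seg 6: right by d2 = 19/3 → (1072/15, 42203/240)
  seg 7: up by d5 = 103/24 → (1072/15, 14411/80)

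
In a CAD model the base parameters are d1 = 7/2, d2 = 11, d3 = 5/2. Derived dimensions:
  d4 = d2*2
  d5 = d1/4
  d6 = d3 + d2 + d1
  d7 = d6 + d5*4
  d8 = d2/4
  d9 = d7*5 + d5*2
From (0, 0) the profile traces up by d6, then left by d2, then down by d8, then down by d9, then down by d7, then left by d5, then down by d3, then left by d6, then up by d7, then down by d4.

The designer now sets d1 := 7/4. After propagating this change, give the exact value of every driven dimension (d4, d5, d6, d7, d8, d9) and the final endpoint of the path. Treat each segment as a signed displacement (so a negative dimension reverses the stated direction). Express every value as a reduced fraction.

Apply edit: d1 := 7/4
  d4 = d2*2 = 22
  d5 = d1/4 = 7/16
  d6 = d3 + d2 + d1 = 61/4
  d7 = d6 + d5*4 = 17
  d8 = d2/4 = 11/4
  d9 = d7*5 + d5*2 = 687/8
Walk from origin (0, 0):
  seg 1: up by d6 = 61/4 → (0, 61/4)
  seg 2: left by d2 = 11 → (-11, 61/4)
  seg 3: down by d8 = 11/4 → (-11, 25/2)
  seg 4: down by d9 = 687/8 → (-11, -587/8)
  seg 5: down by d7 = 17 → (-11, -723/8)
  seg 6: left by d5 = 7/16 → (-183/16, -723/8)
  seg 7: down by d3 = 5/2 → (-183/16, -743/8)
  seg 8: left by d6 = 61/4 → (-427/16, -743/8)
  seg 9: up by d7 = 17 → (-427/16, -607/8)
  seg 10: down by d4 = 22 → (-427/16, -783/8)

d4 = 22
d5 = 7/16
d6 = 61/4
d7 = 17
d8 = 11/4
d9 = 687/8
endpoint = (-427/16, -783/8)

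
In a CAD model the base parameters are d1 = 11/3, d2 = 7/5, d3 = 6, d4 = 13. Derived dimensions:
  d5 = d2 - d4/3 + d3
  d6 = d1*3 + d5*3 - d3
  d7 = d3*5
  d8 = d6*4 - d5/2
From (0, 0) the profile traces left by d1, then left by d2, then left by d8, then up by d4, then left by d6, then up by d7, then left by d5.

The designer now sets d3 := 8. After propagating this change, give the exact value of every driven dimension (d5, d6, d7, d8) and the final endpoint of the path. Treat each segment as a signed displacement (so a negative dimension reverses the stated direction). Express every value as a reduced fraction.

Apply edit: d3 := 8
  d5 = d2 - d4/3 + d3 = 76/15
  d6 = d1*3 + d5*3 - d3 = 91/5
  d7 = d3*5 = 40
  d8 = d6*4 - d5/2 = 1054/15
Walk from origin (0, 0):
  seg 1: left by d1 = 11/3 → (-11/3, 0)
  seg 2: left by d2 = 7/5 → (-76/15, 0)
  seg 3: left by d8 = 1054/15 → (-226/3, 0)
  seg 4: up by d4 = 13 → (-226/3, 13)
  seg 5: left by d6 = 91/5 → (-1403/15, 13)
  seg 6: up by d7 = 40 → (-1403/15, 53)
  seg 7: left by d5 = 76/15 → (-493/5, 53)

d5 = 76/15
d6 = 91/5
d7 = 40
d8 = 1054/15
endpoint = (-493/5, 53)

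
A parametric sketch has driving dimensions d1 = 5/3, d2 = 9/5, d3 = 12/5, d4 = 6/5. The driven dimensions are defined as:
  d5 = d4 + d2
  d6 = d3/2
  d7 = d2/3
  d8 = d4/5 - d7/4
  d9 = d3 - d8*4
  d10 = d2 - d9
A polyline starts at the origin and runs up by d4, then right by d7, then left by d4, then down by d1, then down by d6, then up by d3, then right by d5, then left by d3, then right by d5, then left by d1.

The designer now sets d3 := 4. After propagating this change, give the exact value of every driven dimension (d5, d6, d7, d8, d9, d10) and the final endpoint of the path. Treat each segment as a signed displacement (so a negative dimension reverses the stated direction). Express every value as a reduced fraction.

d5 = 3
d6 = 2
d7 = 3/5
d8 = 9/100
d9 = 91/25
d10 = -46/25
endpoint = (-4/15, 23/15)

Apply edit: d3 := 4
  d5 = d4 + d2 = 3
  d6 = d3/2 = 2
  d7 = d2/3 = 3/5
  d8 = d4/5 - d7/4 = 9/100
  d9 = d3 - d8*4 = 91/25
  d10 = d2 - d9 = -46/25
Walk from origin (0, 0):
  seg 1: up by d4 = 6/5 → (0, 6/5)
  seg 2: right by d7 = 3/5 → (3/5, 6/5)
  seg 3: left by d4 = 6/5 → (-3/5, 6/5)
  seg 4: down by d1 = 5/3 → (-3/5, -7/15)
  seg 5: down by d6 = 2 → (-3/5, -37/15)
  seg 6: up by d3 = 4 → (-3/5, 23/15)
  seg 7: right by d5 = 3 → (12/5, 23/15)
  seg 8: left by d3 = 4 → (-8/5, 23/15)
  seg 9: right by d5 = 3 → (7/5, 23/15)
  seg 10: left by d1 = 5/3 → (-4/15, 23/15)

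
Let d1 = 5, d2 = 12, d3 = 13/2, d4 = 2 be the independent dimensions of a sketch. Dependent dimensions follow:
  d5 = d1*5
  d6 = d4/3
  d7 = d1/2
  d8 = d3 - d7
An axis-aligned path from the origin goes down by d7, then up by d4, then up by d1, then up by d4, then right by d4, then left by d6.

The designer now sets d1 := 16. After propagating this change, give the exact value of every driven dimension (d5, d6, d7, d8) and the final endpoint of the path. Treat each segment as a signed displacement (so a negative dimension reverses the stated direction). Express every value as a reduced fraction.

Apply edit: d1 := 16
  d5 = d1*5 = 80
  d6 = d4/3 = 2/3
  d7 = d1/2 = 8
  d8 = d3 - d7 = -3/2
Walk from origin (0, 0):
  seg 1: down by d7 = 8 → (0, -8)
  seg 2: up by d4 = 2 → (0, -6)
  seg 3: up by d1 = 16 → (0, 10)
  seg 4: up by d4 = 2 → (0, 12)
  seg 5: right by d4 = 2 → (2, 12)
  seg 6: left by d6 = 2/3 → (4/3, 12)

d5 = 80
d6 = 2/3
d7 = 8
d8 = -3/2
endpoint = (4/3, 12)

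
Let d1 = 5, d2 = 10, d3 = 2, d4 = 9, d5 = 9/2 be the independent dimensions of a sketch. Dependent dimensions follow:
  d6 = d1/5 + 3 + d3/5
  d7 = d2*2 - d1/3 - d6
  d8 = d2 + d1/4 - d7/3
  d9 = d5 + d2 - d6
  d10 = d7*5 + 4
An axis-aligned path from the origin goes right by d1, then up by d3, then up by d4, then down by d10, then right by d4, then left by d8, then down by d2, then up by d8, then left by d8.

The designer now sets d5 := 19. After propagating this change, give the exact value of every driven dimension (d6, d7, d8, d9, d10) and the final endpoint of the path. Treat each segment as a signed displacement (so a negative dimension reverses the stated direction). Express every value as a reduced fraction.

d6 = 22/5
d7 = 209/15
d8 = 1189/180
d9 = 123/5
d10 = 221/3
endpoint = (71/90, -11891/180)

Apply edit: d5 := 19
  d6 = d1/5 + 3 + d3/5 = 22/5
  d7 = d2*2 - d1/3 - d6 = 209/15
  d8 = d2 + d1/4 - d7/3 = 1189/180
  d9 = d5 + d2 - d6 = 123/5
  d10 = d7*5 + 4 = 221/3
Walk from origin (0, 0):
  seg 1: right by d1 = 5 → (5, 0)
  seg 2: up by d3 = 2 → (5, 2)
  seg 3: up by d4 = 9 → (5, 11)
  seg 4: down by d10 = 221/3 → (5, -188/3)
  seg 5: right by d4 = 9 → (14, -188/3)
  seg 6: left by d8 = 1189/180 → (1331/180, -188/3)
  seg 7: down by d2 = 10 → (1331/180, -218/3)
  seg 8: up by d8 = 1189/180 → (1331/180, -11891/180)
  seg 9: left by d8 = 1189/180 → (71/90, -11891/180)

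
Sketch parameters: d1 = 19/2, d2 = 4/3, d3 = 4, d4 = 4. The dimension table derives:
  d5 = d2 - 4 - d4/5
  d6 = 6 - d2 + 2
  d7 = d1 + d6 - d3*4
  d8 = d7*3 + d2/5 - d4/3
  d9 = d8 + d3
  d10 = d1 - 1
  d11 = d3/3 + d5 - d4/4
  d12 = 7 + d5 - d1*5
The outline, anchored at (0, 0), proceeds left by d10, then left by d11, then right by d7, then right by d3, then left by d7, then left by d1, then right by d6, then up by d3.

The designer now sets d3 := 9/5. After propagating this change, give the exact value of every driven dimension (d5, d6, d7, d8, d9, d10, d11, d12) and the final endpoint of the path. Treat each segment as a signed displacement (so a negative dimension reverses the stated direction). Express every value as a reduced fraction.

d5 = -52/15
d6 = 20/3
d7 = 269/30
d8 = 155/6
d9 = 829/30
d10 = 17/2
d11 = -58/15
d12 = -1319/30
endpoint = (-17/3, 9/5)

Apply edit: d3 := 9/5
  d5 = d2 - 4 - d4/5 = -52/15
  d6 = 6 - d2 + 2 = 20/3
  d7 = d1 + d6 - d3*4 = 269/30
  d8 = d7*3 + d2/5 - d4/3 = 155/6
  d9 = d8 + d3 = 829/30
  d10 = d1 - 1 = 17/2
  d11 = d3/3 + d5 - d4/4 = -58/15
  d12 = 7 + d5 - d1*5 = -1319/30
Walk from origin (0, 0):
  seg 1: left by d10 = 17/2 → (-17/2, 0)
  seg 2: left by d11 = -58/15 → (-139/30, 0)
  seg 3: right by d7 = 269/30 → (13/3, 0)
  seg 4: right by d3 = 9/5 → (92/15, 0)
  seg 5: left by d7 = 269/30 → (-17/6, 0)
  seg 6: left by d1 = 19/2 → (-37/3, 0)
  seg 7: right by d6 = 20/3 → (-17/3, 0)
  seg 8: up by d3 = 9/5 → (-17/3, 9/5)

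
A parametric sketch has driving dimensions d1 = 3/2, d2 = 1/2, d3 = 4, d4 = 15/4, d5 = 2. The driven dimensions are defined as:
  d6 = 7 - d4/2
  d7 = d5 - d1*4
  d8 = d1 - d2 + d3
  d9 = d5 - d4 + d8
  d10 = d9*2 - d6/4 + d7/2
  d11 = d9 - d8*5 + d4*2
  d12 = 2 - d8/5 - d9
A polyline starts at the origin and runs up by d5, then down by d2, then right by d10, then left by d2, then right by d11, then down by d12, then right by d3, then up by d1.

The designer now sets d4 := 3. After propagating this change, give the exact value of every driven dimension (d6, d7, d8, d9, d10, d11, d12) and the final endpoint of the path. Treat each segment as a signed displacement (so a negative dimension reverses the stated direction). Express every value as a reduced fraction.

d6 = 11/2
d7 = -4
d8 = 5
d9 = 4
d10 = 37/8
d11 = -15
d12 = -3
endpoint = (-55/8, 6)

Apply edit: d4 := 3
  d6 = 7 - d4/2 = 11/2
  d7 = d5 - d1*4 = -4
  d8 = d1 - d2 + d3 = 5
  d9 = d5 - d4 + d8 = 4
  d10 = d9*2 - d6/4 + d7/2 = 37/8
  d11 = d9 - d8*5 + d4*2 = -15
  d12 = 2 - d8/5 - d9 = -3
Walk from origin (0, 0):
  seg 1: up by d5 = 2 → (0, 2)
  seg 2: down by d2 = 1/2 → (0, 3/2)
  seg 3: right by d10 = 37/8 → (37/8, 3/2)
  seg 4: left by d2 = 1/2 → (33/8, 3/2)
  seg 5: right by d11 = -15 → (-87/8, 3/2)
  seg 6: down by d12 = -3 → (-87/8, 9/2)
  seg 7: right by d3 = 4 → (-55/8, 9/2)
  seg 8: up by d1 = 3/2 → (-55/8, 6)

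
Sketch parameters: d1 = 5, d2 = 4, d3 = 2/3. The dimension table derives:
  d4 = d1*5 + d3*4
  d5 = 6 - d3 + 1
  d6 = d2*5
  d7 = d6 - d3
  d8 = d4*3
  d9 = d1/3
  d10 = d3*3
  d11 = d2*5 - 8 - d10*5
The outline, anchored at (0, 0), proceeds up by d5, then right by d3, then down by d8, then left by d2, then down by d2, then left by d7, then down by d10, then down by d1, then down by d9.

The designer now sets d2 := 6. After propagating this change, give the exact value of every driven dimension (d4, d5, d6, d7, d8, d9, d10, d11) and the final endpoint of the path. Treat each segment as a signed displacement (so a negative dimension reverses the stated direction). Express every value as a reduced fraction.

d4 = 83/3
d5 = 19/3
d6 = 30
d7 = 88/3
d8 = 83
d9 = 5/3
d10 = 2
d11 = 12
endpoint = (-104/3, -274/3)

Apply edit: d2 := 6
  d4 = d1*5 + d3*4 = 83/3
  d5 = 6 - d3 + 1 = 19/3
  d6 = d2*5 = 30
  d7 = d6 - d3 = 88/3
  d8 = d4*3 = 83
  d9 = d1/3 = 5/3
  d10 = d3*3 = 2
  d11 = d2*5 - 8 - d10*5 = 12
Walk from origin (0, 0):
  seg 1: up by d5 = 19/3 → (0, 19/3)
  seg 2: right by d3 = 2/3 → (2/3, 19/3)
  seg 3: down by d8 = 83 → (2/3, -230/3)
  seg 4: left by d2 = 6 → (-16/3, -230/3)
  seg 5: down by d2 = 6 → (-16/3, -248/3)
  seg 6: left by d7 = 88/3 → (-104/3, -248/3)
  seg 7: down by d10 = 2 → (-104/3, -254/3)
  seg 8: down by d1 = 5 → (-104/3, -269/3)
  seg 9: down by d9 = 5/3 → (-104/3, -274/3)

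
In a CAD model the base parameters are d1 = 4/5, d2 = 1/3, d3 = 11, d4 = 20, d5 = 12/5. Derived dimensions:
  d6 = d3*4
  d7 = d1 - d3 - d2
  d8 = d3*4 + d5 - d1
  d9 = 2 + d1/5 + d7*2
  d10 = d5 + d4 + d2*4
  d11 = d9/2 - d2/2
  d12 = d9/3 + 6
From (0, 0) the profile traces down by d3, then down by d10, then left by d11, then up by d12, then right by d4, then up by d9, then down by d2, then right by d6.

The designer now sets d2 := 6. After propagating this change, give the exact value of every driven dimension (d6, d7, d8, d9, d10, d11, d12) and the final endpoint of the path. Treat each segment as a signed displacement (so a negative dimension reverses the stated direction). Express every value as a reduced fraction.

Apply edit: d2 := 6
  d6 = d3*4 = 44
  d7 = d1 - d3 - d2 = -81/5
  d8 = d3*4 + d5 - d1 = 228/5
  d9 = 2 + d1/5 + d7*2 = -756/25
  d10 = d5 + d4 + d2*4 = 232/5
  d11 = d9/2 - d2/2 = -453/25
  d12 = d9/3 + 6 = -102/25
Walk from origin (0, 0):
  seg 1: down by d3 = 11 → (0, -11)
  seg 2: down by d10 = 232/5 → (0, -287/5)
  seg 3: left by d11 = -453/25 → (453/25, -287/5)
  seg 4: up by d12 = -102/25 → (453/25, -1537/25)
  seg 5: right by d4 = 20 → (953/25, -1537/25)
  seg 6: up by d9 = -756/25 → (953/25, -2293/25)
  seg 7: down by d2 = 6 → (953/25, -2443/25)
  seg 8: right by d6 = 44 → (2053/25, -2443/25)

d6 = 44
d7 = -81/5
d8 = 228/5
d9 = -756/25
d10 = 232/5
d11 = -453/25
d12 = -102/25
endpoint = (2053/25, -2443/25)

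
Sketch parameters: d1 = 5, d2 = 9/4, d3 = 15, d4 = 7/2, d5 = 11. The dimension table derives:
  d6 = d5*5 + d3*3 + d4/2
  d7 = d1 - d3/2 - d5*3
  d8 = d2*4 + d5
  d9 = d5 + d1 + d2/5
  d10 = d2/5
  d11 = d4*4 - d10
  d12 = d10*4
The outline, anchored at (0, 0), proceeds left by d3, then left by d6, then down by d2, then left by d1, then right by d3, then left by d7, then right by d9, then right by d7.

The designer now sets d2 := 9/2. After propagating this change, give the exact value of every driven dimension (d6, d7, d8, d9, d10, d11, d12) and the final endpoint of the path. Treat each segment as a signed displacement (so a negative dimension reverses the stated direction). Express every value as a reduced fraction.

Apply edit: d2 := 9/2
  d6 = d5*5 + d3*3 + d4/2 = 407/4
  d7 = d1 - d3/2 - d5*3 = -71/2
  d8 = d2*4 + d5 = 29
  d9 = d5 + d1 + d2/5 = 169/10
  d10 = d2/5 = 9/10
  d11 = d4*4 - d10 = 131/10
  d12 = d10*4 = 18/5
Walk from origin (0, 0):
  seg 1: left by d3 = 15 → (-15, 0)
  seg 2: left by d6 = 407/4 → (-467/4, 0)
  seg 3: down by d2 = 9/2 → (-467/4, -9/2)
  seg 4: left by d1 = 5 → (-487/4, -9/2)
  seg 5: right by d3 = 15 → (-427/4, -9/2)
  seg 6: left by d7 = -71/2 → (-285/4, -9/2)
  seg 7: right by d9 = 169/10 → (-1087/20, -9/2)
  seg 8: right by d7 = -71/2 → (-1797/20, -9/2)

d6 = 407/4
d7 = -71/2
d8 = 29
d9 = 169/10
d10 = 9/10
d11 = 131/10
d12 = 18/5
endpoint = (-1797/20, -9/2)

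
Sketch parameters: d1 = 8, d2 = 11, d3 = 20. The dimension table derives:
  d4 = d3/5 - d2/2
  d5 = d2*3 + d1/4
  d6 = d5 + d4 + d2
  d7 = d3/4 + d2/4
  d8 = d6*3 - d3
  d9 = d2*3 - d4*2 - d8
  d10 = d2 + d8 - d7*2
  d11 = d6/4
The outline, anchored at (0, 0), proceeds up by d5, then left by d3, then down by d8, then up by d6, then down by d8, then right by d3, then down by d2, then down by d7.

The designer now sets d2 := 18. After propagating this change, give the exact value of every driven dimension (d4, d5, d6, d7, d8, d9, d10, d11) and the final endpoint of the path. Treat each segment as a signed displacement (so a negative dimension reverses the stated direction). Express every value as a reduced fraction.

Apply edit: d2 := 18
  d4 = d3/5 - d2/2 = -5
  d5 = d2*3 + d1/4 = 56
  d6 = d5 + d4 + d2 = 69
  d7 = d3/4 + d2/4 = 19/2
  d8 = d6*3 - d3 = 187
  d9 = d2*3 - d4*2 - d8 = -123
  d10 = d2 + d8 - d7*2 = 186
  d11 = d6/4 = 69/4
Walk from origin (0, 0):
  seg 1: up by d5 = 56 → (0, 56)
  seg 2: left by d3 = 20 → (-20, 56)
  seg 3: down by d8 = 187 → (-20, -131)
  seg 4: up by d6 = 69 → (-20, -62)
  seg 5: down by d8 = 187 → (-20, -249)
  seg 6: right by d3 = 20 → (0, -249)
  seg 7: down by d2 = 18 → (0, -267)
  seg 8: down by d7 = 19/2 → (0, -553/2)

d4 = -5
d5 = 56
d6 = 69
d7 = 19/2
d8 = 187
d9 = -123
d10 = 186
d11 = 69/4
endpoint = (0, -553/2)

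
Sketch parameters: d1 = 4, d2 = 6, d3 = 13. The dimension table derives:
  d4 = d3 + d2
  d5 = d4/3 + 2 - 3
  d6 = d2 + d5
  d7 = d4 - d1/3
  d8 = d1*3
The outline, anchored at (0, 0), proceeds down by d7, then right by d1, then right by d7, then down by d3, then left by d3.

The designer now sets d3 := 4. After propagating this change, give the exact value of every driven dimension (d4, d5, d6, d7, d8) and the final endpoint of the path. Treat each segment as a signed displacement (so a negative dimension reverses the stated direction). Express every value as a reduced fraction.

d4 = 10
d5 = 7/3
d6 = 25/3
d7 = 26/3
d8 = 12
endpoint = (26/3, -38/3)

Apply edit: d3 := 4
  d4 = d3 + d2 = 10
  d5 = d4/3 + 2 - 3 = 7/3
  d6 = d2 + d5 = 25/3
  d7 = d4 - d1/3 = 26/3
  d8 = d1*3 = 12
Walk from origin (0, 0):
  seg 1: down by d7 = 26/3 → (0, -26/3)
  seg 2: right by d1 = 4 → (4, -26/3)
  seg 3: right by d7 = 26/3 → (38/3, -26/3)
  seg 4: down by d3 = 4 → (38/3, -38/3)
  seg 5: left by d3 = 4 → (26/3, -38/3)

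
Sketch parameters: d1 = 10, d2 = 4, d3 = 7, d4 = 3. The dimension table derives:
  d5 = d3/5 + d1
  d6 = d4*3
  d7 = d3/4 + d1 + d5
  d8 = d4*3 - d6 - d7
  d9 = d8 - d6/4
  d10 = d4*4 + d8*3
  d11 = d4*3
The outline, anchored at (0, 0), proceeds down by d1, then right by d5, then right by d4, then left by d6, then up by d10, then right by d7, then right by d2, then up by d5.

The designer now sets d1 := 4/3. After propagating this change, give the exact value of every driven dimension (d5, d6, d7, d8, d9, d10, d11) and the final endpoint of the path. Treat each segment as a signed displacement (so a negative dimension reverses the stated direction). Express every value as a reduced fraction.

d5 = 41/15
d6 = 9
d7 = 349/60
d8 = -349/60
d9 = -121/15
d10 = -109/20
d11 = 9
endpoint = (131/20, -81/20)

Apply edit: d1 := 4/3
  d5 = d3/5 + d1 = 41/15
  d6 = d4*3 = 9
  d7 = d3/4 + d1 + d5 = 349/60
  d8 = d4*3 - d6 - d7 = -349/60
  d9 = d8 - d6/4 = -121/15
  d10 = d4*4 + d8*3 = -109/20
  d11 = d4*3 = 9
Walk from origin (0, 0):
  seg 1: down by d1 = 4/3 → (0, -4/3)
  seg 2: right by d5 = 41/15 → (41/15, -4/3)
  seg 3: right by d4 = 3 → (86/15, -4/3)
  seg 4: left by d6 = 9 → (-49/15, -4/3)
  seg 5: up by d10 = -109/20 → (-49/15, -407/60)
  seg 6: right by d7 = 349/60 → (51/20, -407/60)
  seg 7: right by d2 = 4 → (131/20, -407/60)
  seg 8: up by d5 = 41/15 → (131/20, -81/20)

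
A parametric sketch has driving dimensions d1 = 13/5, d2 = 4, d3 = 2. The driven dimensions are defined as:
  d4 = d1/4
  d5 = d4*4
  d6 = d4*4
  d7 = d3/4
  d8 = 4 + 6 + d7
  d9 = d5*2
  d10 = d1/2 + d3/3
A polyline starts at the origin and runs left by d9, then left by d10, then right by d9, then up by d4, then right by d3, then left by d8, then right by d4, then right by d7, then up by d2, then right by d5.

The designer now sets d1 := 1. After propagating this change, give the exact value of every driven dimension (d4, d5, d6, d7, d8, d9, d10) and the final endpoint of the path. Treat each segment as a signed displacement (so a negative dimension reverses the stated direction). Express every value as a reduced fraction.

d4 = 1/4
d5 = 1
d6 = 1
d7 = 1/2
d8 = 21/2
d9 = 2
d10 = 7/6
endpoint = (-95/12, 17/4)

Apply edit: d1 := 1
  d4 = d1/4 = 1/4
  d5 = d4*4 = 1
  d6 = d4*4 = 1
  d7 = d3/4 = 1/2
  d8 = 4 + 6 + d7 = 21/2
  d9 = d5*2 = 2
  d10 = d1/2 + d3/3 = 7/6
Walk from origin (0, 0):
  seg 1: left by d9 = 2 → (-2, 0)
  seg 2: left by d10 = 7/6 → (-19/6, 0)
  seg 3: right by d9 = 2 → (-7/6, 0)
  seg 4: up by d4 = 1/4 → (-7/6, 1/4)
  seg 5: right by d3 = 2 → (5/6, 1/4)
  seg 6: left by d8 = 21/2 → (-29/3, 1/4)
  seg 7: right by d4 = 1/4 → (-113/12, 1/4)
  seg 8: right by d7 = 1/2 → (-107/12, 1/4)
  seg 9: up by d2 = 4 → (-107/12, 17/4)
  seg 10: right by d5 = 1 → (-95/12, 17/4)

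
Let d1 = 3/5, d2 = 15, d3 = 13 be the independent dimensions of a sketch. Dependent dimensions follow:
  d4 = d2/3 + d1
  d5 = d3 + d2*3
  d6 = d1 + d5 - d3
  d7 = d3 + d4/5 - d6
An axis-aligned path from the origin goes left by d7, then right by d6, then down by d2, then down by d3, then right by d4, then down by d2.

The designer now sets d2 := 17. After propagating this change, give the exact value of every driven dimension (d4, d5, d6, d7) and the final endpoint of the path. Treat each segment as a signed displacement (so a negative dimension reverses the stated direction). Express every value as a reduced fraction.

Apply edit: d2 := 17
  d4 = d2/3 + d1 = 94/15
  d5 = d3 + d2*3 = 64
  d6 = d1 + d5 - d3 = 258/5
  d7 = d3 + d4/5 - d6 = -2801/75
Walk from origin (0, 0):
  seg 1: left by d7 = -2801/75 → (2801/75, 0)
  seg 2: right by d6 = 258/5 → (6671/75, 0)
  seg 3: down by d2 = 17 → (6671/75, -17)
  seg 4: down by d3 = 13 → (6671/75, -30)
  seg 5: right by d4 = 94/15 → (7141/75, -30)
  seg 6: down by d2 = 17 → (7141/75, -47)

d4 = 94/15
d5 = 64
d6 = 258/5
d7 = -2801/75
endpoint = (7141/75, -47)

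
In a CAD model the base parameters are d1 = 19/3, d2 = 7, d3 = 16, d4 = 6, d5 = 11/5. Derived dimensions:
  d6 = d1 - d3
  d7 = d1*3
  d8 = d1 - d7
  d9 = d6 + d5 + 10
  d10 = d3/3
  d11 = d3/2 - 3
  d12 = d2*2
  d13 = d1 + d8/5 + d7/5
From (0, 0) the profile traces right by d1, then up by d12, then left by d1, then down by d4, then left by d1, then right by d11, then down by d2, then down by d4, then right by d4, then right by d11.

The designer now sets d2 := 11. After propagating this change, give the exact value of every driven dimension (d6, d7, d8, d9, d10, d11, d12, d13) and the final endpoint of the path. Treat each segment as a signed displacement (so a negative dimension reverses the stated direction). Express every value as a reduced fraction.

d6 = -29/3
d7 = 19
d8 = -38/3
d9 = 38/15
d10 = 16/3
d11 = 5
d12 = 22
d13 = 38/5
endpoint = (29/3, -1)

Apply edit: d2 := 11
  d6 = d1 - d3 = -29/3
  d7 = d1*3 = 19
  d8 = d1 - d7 = -38/3
  d9 = d6 + d5 + 10 = 38/15
  d10 = d3/3 = 16/3
  d11 = d3/2 - 3 = 5
  d12 = d2*2 = 22
  d13 = d1 + d8/5 + d7/5 = 38/5
Walk from origin (0, 0):
  seg 1: right by d1 = 19/3 → (19/3, 0)
  seg 2: up by d12 = 22 → (19/3, 22)
  seg 3: left by d1 = 19/3 → (0, 22)
  seg 4: down by d4 = 6 → (0, 16)
  seg 5: left by d1 = 19/3 → (-19/3, 16)
  seg 6: right by d11 = 5 → (-4/3, 16)
  seg 7: down by d2 = 11 → (-4/3, 5)
  seg 8: down by d4 = 6 → (-4/3, -1)
  seg 9: right by d4 = 6 → (14/3, -1)
  seg 10: right by d11 = 5 → (29/3, -1)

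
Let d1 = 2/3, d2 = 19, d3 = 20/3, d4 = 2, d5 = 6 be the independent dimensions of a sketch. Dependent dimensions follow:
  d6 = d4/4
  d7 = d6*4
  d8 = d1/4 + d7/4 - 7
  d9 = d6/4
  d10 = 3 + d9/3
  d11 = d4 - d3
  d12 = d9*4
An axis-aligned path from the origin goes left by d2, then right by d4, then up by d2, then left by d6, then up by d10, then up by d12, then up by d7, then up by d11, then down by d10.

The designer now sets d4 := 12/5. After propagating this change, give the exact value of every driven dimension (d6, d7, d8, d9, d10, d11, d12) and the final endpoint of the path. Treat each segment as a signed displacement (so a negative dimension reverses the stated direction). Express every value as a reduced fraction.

Apply edit: d4 := 12/5
  d6 = d4/4 = 3/5
  d7 = d6*4 = 12/5
  d8 = d1/4 + d7/4 - 7 = -187/30
  d9 = d6/4 = 3/20
  d10 = 3 + d9/3 = 61/20
  d11 = d4 - d3 = -64/15
  d12 = d9*4 = 3/5
Walk from origin (0, 0):
  seg 1: left by d2 = 19 → (-19, 0)
  seg 2: right by d4 = 12/5 → (-83/5, 0)
  seg 3: up by d2 = 19 → (-83/5, 19)
  seg 4: left by d6 = 3/5 → (-86/5, 19)
  seg 5: up by d10 = 61/20 → (-86/5, 441/20)
  seg 6: up by d12 = 3/5 → (-86/5, 453/20)
  seg 7: up by d7 = 12/5 → (-86/5, 501/20)
  seg 8: up by d11 = -64/15 → (-86/5, 1247/60)
  seg 9: down by d10 = 61/20 → (-86/5, 266/15)

d6 = 3/5
d7 = 12/5
d8 = -187/30
d9 = 3/20
d10 = 61/20
d11 = -64/15
d12 = 3/5
endpoint = (-86/5, 266/15)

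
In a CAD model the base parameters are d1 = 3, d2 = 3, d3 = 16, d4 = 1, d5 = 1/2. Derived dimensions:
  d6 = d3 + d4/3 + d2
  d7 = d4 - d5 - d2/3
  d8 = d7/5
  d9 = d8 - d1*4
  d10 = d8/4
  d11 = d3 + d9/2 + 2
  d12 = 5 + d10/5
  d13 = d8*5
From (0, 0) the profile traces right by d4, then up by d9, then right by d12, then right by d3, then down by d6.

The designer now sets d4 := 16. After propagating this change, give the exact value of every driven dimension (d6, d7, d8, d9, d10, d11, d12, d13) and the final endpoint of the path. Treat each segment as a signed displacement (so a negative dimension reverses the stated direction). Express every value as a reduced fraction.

Apply edit: d4 := 16
  d6 = d3 + d4/3 + d2 = 73/3
  d7 = d4 - d5 - d2/3 = 29/2
  d8 = d7/5 = 29/10
  d9 = d8 - d1*4 = -91/10
  d10 = d8/4 = 29/40
  d11 = d3 + d9/2 + 2 = 269/20
  d12 = 5 + d10/5 = 1029/200
  d13 = d8*5 = 29/2
Walk from origin (0, 0):
  seg 1: right by d4 = 16 → (16, 0)
  seg 2: up by d9 = -91/10 → (16, -91/10)
  seg 3: right by d12 = 1029/200 → (4229/200, -91/10)
  seg 4: right by d3 = 16 → (7429/200, -91/10)
  seg 5: down by d6 = 73/3 → (7429/200, -1003/30)

d6 = 73/3
d7 = 29/2
d8 = 29/10
d9 = -91/10
d10 = 29/40
d11 = 269/20
d12 = 1029/200
d13 = 29/2
endpoint = (7429/200, -1003/30)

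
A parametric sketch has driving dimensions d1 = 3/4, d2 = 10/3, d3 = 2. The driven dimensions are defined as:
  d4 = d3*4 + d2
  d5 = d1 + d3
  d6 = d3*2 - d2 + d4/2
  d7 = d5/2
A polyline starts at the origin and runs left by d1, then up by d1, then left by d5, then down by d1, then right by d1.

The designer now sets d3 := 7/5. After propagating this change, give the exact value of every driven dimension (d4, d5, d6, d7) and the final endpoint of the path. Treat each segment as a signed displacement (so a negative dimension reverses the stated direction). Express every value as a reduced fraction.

d4 = 134/15
d5 = 43/20
d6 = 59/15
d7 = 43/40
endpoint = (-43/20, 0)

Apply edit: d3 := 7/5
  d4 = d3*4 + d2 = 134/15
  d5 = d1 + d3 = 43/20
  d6 = d3*2 - d2 + d4/2 = 59/15
  d7 = d5/2 = 43/40
Walk from origin (0, 0):
  seg 1: left by d1 = 3/4 → (-3/4, 0)
  seg 2: up by d1 = 3/4 → (-3/4, 3/4)
  seg 3: left by d5 = 43/20 → (-29/10, 3/4)
  seg 4: down by d1 = 3/4 → (-29/10, 0)
  seg 5: right by d1 = 3/4 → (-43/20, 0)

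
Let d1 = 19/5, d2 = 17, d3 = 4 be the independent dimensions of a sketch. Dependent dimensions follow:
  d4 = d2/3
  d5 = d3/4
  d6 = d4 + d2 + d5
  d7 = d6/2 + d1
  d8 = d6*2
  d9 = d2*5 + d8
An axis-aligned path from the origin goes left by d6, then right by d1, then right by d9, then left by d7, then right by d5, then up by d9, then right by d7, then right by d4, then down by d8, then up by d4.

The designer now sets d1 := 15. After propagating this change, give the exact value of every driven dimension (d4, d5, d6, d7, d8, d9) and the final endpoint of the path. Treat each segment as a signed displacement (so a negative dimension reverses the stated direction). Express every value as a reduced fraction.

d4 = 17/3
d5 = 1
d6 = 71/3
d7 = 161/6
d8 = 142/3
d9 = 397/3
endpoint = (391/3, 272/3)

Apply edit: d1 := 15
  d4 = d2/3 = 17/3
  d5 = d3/4 = 1
  d6 = d4 + d2 + d5 = 71/3
  d7 = d6/2 + d1 = 161/6
  d8 = d6*2 = 142/3
  d9 = d2*5 + d8 = 397/3
Walk from origin (0, 0):
  seg 1: left by d6 = 71/3 → (-71/3, 0)
  seg 2: right by d1 = 15 → (-26/3, 0)
  seg 3: right by d9 = 397/3 → (371/3, 0)
  seg 4: left by d7 = 161/6 → (581/6, 0)
  seg 5: right by d5 = 1 → (587/6, 0)
  seg 6: up by d9 = 397/3 → (587/6, 397/3)
  seg 7: right by d7 = 161/6 → (374/3, 397/3)
  seg 8: right by d4 = 17/3 → (391/3, 397/3)
  seg 9: down by d8 = 142/3 → (391/3, 85)
  seg 10: up by d4 = 17/3 → (391/3, 272/3)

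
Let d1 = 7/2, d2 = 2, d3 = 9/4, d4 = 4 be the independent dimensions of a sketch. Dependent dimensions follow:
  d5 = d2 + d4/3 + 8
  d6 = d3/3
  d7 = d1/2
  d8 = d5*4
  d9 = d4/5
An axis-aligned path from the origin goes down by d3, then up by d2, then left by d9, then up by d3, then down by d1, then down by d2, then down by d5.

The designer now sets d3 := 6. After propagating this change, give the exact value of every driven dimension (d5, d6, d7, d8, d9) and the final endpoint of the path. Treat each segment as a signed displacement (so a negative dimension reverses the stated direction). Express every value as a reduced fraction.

Apply edit: d3 := 6
  d5 = d2 + d4/3 + 8 = 34/3
  d6 = d3/3 = 2
  d7 = d1/2 = 7/4
  d8 = d5*4 = 136/3
  d9 = d4/5 = 4/5
Walk from origin (0, 0):
  seg 1: down by d3 = 6 → (0, -6)
  seg 2: up by d2 = 2 → (0, -4)
  seg 3: left by d9 = 4/5 → (-4/5, -4)
  seg 4: up by d3 = 6 → (-4/5, 2)
  seg 5: down by d1 = 7/2 → (-4/5, -3/2)
  seg 6: down by d2 = 2 → (-4/5, -7/2)
  seg 7: down by d5 = 34/3 → (-4/5, -89/6)

d5 = 34/3
d6 = 2
d7 = 7/4
d8 = 136/3
d9 = 4/5
endpoint = (-4/5, -89/6)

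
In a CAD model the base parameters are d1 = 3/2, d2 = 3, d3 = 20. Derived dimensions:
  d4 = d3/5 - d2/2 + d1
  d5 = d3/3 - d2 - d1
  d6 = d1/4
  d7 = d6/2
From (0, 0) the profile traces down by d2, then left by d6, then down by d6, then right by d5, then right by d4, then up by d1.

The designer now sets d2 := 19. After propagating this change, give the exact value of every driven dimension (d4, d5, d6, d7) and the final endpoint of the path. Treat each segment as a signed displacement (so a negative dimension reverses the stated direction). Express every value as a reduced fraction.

Apply edit: d2 := 19
  d4 = d3/5 - d2/2 + d1 = -4
  d5 = d3/3 - d2 - d1 = -83/6
  d6 = d1/4 = 3/8
  d7 = d6/2 = 3/16
Walk from origin (0, 0):
  seg 1: down by d2 = 19 → (0, -19)
  seg 2: left by d6 = 3/8 → (-3/8, -19)
  seg 3: down by d6 = 3/8 → (-3/8, -155/8)
  seg 4: right by d5 = -83/6 → (-341/24, -155/8)
  seg 5: right by d4 = -4 → (-437/24, -155/8)
  seg 6: up by d1 = 3/2 → (-437/24, -143/8)

d4 = -4
d5 = -83/6
d6 = 3/8
d7 = 3/16
endpoint = (-437/24, -143/8)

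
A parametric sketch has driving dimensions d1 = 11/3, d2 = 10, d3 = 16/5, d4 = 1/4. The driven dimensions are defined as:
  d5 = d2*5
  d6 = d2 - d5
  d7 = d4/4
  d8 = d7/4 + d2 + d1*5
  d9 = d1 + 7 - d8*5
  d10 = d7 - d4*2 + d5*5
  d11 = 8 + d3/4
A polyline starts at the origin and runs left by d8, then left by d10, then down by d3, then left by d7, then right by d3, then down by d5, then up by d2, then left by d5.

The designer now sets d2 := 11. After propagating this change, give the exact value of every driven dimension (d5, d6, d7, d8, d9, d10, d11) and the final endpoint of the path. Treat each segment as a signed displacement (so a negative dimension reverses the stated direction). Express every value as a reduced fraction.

Apply edit: d2 := 11
  d5 = d2*5 = 55
  d6 = d2 - d5 = -44
  d7 = d4/4 = 1/16
  d8 = d7/4 + d2 + d1*5 = 5635/192
  d9 = d1 + 7 - d8*5 = -8709/64
  d10 = d7 - d4*2 + d5*5 = 4393/16
  d11 = 8 + d3/4 = 44/5
Walk from origin (0, 0):
  seg 1: left by d8 = 5635/192 → (-5635/192, 0)
  seg 2: left by d10 = 4393/16 → (-58351/192, 0)
  seg 3: down by d3 = 16/5 → (-58351/192, -16/5)
  seg 4: left by d7 = 1/16 → (-58363/192, -16/5)
  seg 5: right by d3 = 16/5 → (-288743/960, -16/5)
  seg 6: down by d5 = 55 → (-288743/960, -291/5)
  seg 7: up by d2 = 11 → (-288743/960, -236/5)
  seg 8: left by d5 = 55 → (-341543/960, -236/5)

d5 = 55
d6 = -44
d7 = 1/16
d8 = 5635/192
d9 = -8709/64
d10 = 4393/16
d11 = 44/5
endpoint = (-341543/960, -236/5)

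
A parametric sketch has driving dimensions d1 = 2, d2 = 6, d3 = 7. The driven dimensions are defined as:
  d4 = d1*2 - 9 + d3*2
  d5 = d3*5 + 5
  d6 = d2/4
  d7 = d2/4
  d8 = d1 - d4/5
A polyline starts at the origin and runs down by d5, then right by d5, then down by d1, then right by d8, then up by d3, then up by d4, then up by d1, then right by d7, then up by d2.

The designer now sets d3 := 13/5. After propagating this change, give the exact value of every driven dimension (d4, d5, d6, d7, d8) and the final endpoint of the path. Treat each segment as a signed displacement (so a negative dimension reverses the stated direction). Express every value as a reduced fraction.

Apply edit: d3 := 13/5
  d4 = d1*2 - 9 + d3*2 = 1/5
  d5 = d3*5 + 5 = 18
  d6 = d2/4 = 3/2
  d7 = d2/4 = 3/2
  d8 = d1 - d4/5 = 49/25
Walk from origin (0, 0):
  seg 1: down by d5 = 18 → (0, -18)
  seg 2: right by d5 = 18 → (18, -18)
  seg 3: down by d1 = 2 → (18, -20)
  seg 4: right by d8 = 49/25 → (499/25, -20)
  seg 5: up by d3 = 13/5 → (499/25, -87/5)
  seg 6: up by d4 = 1/5 → (499/25, -86/5)
  seg 7: up by d1 = 2 → (499/25, -76/5)
  seg 8: right by d7 = 3/2 → (1073/50, -76/5)
  seg 9: up by d2 = 6 → (1073/50, -46/5)

d4 = 1/5
d5 = 18
d6 = 3/2
d7 = 3/2
d8 = 49/25
endpoint = (1073/50, -46/5)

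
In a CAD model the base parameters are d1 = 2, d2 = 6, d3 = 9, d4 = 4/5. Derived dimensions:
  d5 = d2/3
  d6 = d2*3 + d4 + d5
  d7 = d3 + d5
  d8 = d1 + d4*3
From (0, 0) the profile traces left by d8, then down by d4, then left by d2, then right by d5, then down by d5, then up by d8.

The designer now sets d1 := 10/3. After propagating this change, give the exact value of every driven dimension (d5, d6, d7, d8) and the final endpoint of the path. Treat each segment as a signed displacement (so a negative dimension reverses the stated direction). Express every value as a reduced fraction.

Apply edit: d1 := 10/3
  d5 = d2/3 = 2
  d6 = d2*3 + d4 + d5 = 104/5
  d7 = d3 + d5 = 11
  d8 = d1 + d4*3 = 86/15
Walk from origin (0, 0):
  seg 1: left by d8 = 86/15 → (-86/15, 0)
  seg 2: down by d4 = 4/5 → (-86/15, -4/5)
  seg 3: left by d2 = 6 → (-176/15, -4/5)
  seg 4: right by d5 = 2 → (-146/15, -4/5)
  seg 5: down by d5 = 2 → (-146/15, -14/5)
  seg 6: up by d8 = 86/15 → (-146/15, 44/15)

d5 = 2
d6 = 104/5
d7 = 11
d8 = 86/15
endpoint = (-146/15, 44/15)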